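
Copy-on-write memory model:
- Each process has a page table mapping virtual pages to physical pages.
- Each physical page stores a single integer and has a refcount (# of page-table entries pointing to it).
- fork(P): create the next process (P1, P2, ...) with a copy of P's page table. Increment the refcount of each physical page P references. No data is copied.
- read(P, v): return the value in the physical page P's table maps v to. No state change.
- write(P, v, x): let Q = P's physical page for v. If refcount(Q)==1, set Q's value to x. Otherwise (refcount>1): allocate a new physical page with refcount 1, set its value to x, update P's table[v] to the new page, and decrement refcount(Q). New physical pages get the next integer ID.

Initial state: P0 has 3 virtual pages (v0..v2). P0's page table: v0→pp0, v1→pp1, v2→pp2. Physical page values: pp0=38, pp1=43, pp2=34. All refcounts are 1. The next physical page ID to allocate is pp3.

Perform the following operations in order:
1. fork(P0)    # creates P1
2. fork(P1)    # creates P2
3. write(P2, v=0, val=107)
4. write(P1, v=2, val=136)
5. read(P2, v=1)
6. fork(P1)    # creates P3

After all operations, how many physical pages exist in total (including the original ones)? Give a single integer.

Op 1: fork(P0) -> P1. 3 ppages; refcounts: pp0:2 pp1:2 pp2:2
Op 2: fork(P1) -> P2. 3 ppages; refcounts: pp0:3 pp1:3 pp2:3
Op 3: write(P2, v0, 107). refcount(pp0)=3>1 -> COPY to pp3. 4 ppages; refcounts: pp0:2 pp1:3 pp2:3 pp3:1
Op 4: write(P1, v2, 136). refcount(pp2)=3>1 -> COPY to pp4. 5 ppages; refcounts: pp0:2 pp1:3 pp2:2 pp3:1 pp4:1
Op 5: read(P2, v1) -> 43. No state change.
Op 6: fork(P1) -> P3. 5 ppages; refcounts: pp0:3 pp1:4 pp2:2 pp3:1 pp4:2

Answer: 5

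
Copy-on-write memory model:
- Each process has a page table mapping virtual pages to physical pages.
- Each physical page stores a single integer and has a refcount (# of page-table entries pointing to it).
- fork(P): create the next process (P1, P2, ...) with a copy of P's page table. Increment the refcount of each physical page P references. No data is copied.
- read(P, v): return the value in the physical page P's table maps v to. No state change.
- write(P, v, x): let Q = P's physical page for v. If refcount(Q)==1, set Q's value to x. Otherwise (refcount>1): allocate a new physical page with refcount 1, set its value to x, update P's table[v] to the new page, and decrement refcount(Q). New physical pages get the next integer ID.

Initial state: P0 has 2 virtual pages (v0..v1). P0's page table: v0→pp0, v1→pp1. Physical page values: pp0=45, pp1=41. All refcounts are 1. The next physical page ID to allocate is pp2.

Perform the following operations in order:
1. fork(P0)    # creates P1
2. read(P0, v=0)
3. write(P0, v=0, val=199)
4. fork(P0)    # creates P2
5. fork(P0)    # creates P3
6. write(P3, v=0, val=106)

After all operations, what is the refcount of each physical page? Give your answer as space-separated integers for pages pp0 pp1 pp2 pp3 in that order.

Op 1: fork(P0) -> P1. 2 ppages; refcounts: pp0:2 pp1:2
Op 2: read(P0, v0) -> 45. No state change.
Op 3: write(P0, v0, 199). refcount(pp0)=2>1 -> COPY to pp2. 3 ppages; refcounts: pp0:1 pp1:2 pp2:1
Op 4: fork(P0) -> P2. 3 ppages; refcounts: pp0:1 pp1:3 pp2:2
Op 5: fork(P0) -> P3. 3 ppages; refcounts: pp0:1 pp1:4 pp2:3
Op 6: write(P3, v0, 106). refcount(pp2)=3>1 -> COPY to pp3. 4 ppages; refcounts: pp0:1 pp1:4 pp2:2 pp3:1

Answer: 1 4 2 1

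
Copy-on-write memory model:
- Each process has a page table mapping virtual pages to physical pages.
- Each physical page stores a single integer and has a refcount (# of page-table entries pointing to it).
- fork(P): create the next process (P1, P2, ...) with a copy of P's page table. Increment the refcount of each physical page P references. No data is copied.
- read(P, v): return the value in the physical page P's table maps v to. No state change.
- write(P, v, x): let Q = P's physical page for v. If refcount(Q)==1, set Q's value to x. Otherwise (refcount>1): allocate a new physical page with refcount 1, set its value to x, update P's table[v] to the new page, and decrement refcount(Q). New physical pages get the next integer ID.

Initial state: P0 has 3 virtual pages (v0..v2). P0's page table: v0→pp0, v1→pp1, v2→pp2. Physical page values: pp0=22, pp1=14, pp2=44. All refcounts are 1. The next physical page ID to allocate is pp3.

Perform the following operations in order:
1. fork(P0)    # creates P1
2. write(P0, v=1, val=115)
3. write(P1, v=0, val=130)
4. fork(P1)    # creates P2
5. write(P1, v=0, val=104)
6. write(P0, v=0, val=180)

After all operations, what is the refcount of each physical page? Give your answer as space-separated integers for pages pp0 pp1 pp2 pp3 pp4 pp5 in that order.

Answer: 1 2 3 1 1 1

Derivation:
Op 1: fork(P0) -> P1. 3 ppages; refcounts: pp0:2 pp1:2 pp2:2
Op 2: write(P0, v1, 115). refcount(pp1)=2>1 -> COPY to pp3. 4 ppages; refcounts: pp0:2 pp1:1 pp2:2 pp3:1
Op 3: write(P1, v0, 130). refcount(pp0)=2>1 -> COPY to pp4. 5 ppages; refcounts: pp0:1 pp1:1 pp2:2 pp3:1 pp4:1
Op 4: fork(P1) -> P2. 5 ppages; refcounts: pp0:1 pp1:2 pp2:3 pp3:1 pp4:2
Op 5: write(P1, v0, 104). refcount(pp4)=2>1 -> COPY to pp5. 6 ppages; refcounts: pp0:1 pp1:2 pp2:3 pp3:1 pp4:1 pp5:1
Op 6: write(P0, v0, 180). refcount(pp0)=1 -> write in place. 6 ppages; refcounts: pp0:1 pp1:2 pp2:3 pp3:1 pp4:1 pp5:1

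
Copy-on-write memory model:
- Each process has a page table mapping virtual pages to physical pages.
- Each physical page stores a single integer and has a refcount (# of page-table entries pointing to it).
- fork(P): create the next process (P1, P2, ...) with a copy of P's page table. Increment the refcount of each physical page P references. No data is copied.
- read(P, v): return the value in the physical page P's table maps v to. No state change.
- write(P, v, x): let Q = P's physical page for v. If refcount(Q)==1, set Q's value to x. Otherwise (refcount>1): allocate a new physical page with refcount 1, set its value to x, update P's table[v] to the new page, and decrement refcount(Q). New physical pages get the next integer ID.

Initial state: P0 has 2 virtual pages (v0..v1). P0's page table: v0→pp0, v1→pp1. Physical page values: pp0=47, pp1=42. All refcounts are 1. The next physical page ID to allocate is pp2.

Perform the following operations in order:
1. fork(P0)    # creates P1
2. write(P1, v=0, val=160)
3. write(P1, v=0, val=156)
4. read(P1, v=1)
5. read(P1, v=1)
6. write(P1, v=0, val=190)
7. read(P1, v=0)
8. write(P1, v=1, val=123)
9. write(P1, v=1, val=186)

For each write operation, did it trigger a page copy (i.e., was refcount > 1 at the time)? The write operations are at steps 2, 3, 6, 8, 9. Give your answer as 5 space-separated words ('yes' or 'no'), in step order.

Op 1: fork(P0) -> P1. 2 ppages; refcounts: pp0:2 pp1:2
Op 2: write(P1, v0, 160). refcount(pp0)=2>1 -> COPY to pp2. 3 ppages; refcounts: pp0:1 pp1:2 pp2:1
Op 3: write(P1, v0, 156). refcount(pp2)=1 -> write in place. 3 ppages; refcounts: pp0:1 pp1:2 pp2:1
Op 4: read(P1, v1) -> 42. No state change.
Op 5: read(P1, v1) -> 42. No state change.
Op 6: write(P1, v0, 190). refcount(pp2)=1 -> write in place. 3 ppages; refcounts: pp0:1 pp1:2 pp2:1
Op 7: read(P1, v0) -> 190. No state change.
Op 8: write(P1, v1, 123). refcount(pp1)=2>1 -> COPY to pp3. 4 ppages; refcounts: pp0:1 pp1:1 pp2:1 pp3:1
Op 9: write(P1, v1, 186). refcount(pp3)=1 -> write in place. 4 ppages; refcounts: pp0:1 pp1:1 pp2:1 pp3:1

yes no no yes no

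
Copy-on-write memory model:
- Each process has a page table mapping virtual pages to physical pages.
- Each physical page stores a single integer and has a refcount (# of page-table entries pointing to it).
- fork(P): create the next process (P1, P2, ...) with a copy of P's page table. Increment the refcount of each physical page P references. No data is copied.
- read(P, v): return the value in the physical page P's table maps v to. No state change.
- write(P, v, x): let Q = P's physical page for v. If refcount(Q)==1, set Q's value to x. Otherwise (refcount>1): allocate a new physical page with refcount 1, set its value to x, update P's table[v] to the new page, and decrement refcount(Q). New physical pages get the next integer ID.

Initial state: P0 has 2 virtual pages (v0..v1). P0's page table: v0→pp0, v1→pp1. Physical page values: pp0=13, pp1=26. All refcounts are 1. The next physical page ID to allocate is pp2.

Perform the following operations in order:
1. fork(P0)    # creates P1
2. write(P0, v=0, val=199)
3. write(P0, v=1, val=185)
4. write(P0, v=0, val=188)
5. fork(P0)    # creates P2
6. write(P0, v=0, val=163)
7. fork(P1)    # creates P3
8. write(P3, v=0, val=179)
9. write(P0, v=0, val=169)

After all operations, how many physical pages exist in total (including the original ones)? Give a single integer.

Answer: 6

Derivation:
Op 1: fork(P0) -> P1. 2 ppages; refcounts: pp0:2 pp1:2
Op 2: write(P0, v0, 199). refcount(pp0)=2>1 -> COPY to pp2. 3 ppages; refcounts: pp0:1 pp1:2 pp2:1
Op 3: write(P0, v1, 185). refcount(pp1)=2>1 -> COPY to pp3. 4 ppages; refcounts: pp0:1 pp1:1 pp2:1 pp3:1
Op 4: write(P0, v0, 188). refcount(pp2)=1 -> write in place. 4 ppages; refcounts: pp0:1 pp1:1 pp2:1 pp3:1
Op 5: fork(P0) -> P2. 4 ppages; refcounts: pp0:1 pp1:1 pp2:2 pp3:2
Op 6: write(P0, v0, 163). refcount(pp2)=2>1 -> COPY to pp4. 5 ppages; refcounts: pp0:1 pp1:1 pp2:1 pp3:2 pp4:1
Op 7: fork(P1) -> P3. 5 ppages; refcounts: pp0:2 pp1:2 pp2:1 pp3:2 pp4:1
Op 8: write(P3, v0, 179). refcount(pp0)=2>1 -> COPY to pp5. 6 ppages; refcounts: pp0:1 pp1:2 pp2:1 pp3:2 pp4:1 pp5:1
Op 9: write(P0, v0, 169). refcount(pp4)=1 -> write in place. 6 ppages; refcounts: pp0:1 pp1:2 pp2:1 pp3:2 pp4:1 pp5:1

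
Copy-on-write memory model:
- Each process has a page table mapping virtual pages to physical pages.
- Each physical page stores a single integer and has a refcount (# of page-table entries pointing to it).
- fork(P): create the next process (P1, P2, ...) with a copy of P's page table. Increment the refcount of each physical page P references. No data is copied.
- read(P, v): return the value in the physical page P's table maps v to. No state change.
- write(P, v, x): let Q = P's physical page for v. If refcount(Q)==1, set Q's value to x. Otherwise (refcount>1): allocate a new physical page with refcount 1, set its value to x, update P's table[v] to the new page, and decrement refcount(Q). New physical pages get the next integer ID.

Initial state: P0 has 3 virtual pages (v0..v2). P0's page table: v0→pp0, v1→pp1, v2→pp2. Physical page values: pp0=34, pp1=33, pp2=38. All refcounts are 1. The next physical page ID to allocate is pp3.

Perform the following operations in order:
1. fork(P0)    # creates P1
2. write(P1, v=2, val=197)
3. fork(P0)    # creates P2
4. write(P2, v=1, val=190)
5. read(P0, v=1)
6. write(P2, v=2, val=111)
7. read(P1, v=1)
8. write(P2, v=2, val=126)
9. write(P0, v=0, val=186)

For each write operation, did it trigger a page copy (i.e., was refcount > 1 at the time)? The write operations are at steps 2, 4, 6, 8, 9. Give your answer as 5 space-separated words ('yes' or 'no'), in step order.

Op 1: fork(P0) -> P1. 3 ppages; refcounts: pp0:2 pp1:2 pp2:2
Op 2: write(P1, v2, 197). refcount(pp2)=2>1 -> COPY to pp3. 4 ppages; refcounts: pp0:2 pp1:2 pp2:1 pp3:1
Op 3: fork(P0) -> P2. 4 ppages; refcounts: pp0:3 pp1:3 pp2:2 pp3:1
Op 4: write(P2, v1, 190). refcount(pp1)=3>1 -> COPY to pp4. 5 ppages; refcounts: pp0:3 pp1:2 pp2:2 pp3:1 pp4:1
Op 5: read(P0, v1) -> 33. No state change.
Op 6: write(P2, v2, 111). refcount(pp2)=2>1 -> COPY to pp5. 6 ppages; refcounts: pp0:3 pp1:2 pp2:1 pp3:1 pp4:1 pp5:1
Op 7: read(P1, v1) -> 33. No state change.
Op 8: write(P2, v2, 126). refcount(pp5)=1 -> write in place. 6 ppages; refcounts: pp0:3 pp1:2 pp2:1 pp3:1 pp4:1 pp5:1
Op 9: write(P0, v0, 186). refcount(pp0)=3>1 -> COPY to pp6. 7 ppages; refcounts: pp0:2 pp1:2 pp2:1 pp3:1 pp4:1 pp5:1 pp6:1

yes yes yes no yes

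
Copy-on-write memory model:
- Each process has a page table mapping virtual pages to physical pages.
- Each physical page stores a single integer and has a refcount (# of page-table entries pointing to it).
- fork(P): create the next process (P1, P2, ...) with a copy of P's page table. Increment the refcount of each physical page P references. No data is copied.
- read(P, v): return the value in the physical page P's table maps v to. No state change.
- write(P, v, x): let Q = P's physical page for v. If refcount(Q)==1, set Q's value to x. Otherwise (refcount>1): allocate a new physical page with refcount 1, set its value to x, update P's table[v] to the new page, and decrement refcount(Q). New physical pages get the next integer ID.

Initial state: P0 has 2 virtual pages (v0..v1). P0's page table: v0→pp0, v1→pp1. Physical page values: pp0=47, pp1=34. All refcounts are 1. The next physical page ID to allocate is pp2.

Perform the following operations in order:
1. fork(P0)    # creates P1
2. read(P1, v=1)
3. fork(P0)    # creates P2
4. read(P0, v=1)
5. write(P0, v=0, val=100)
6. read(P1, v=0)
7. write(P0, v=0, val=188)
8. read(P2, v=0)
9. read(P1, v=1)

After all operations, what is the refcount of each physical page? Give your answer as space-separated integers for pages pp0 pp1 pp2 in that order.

Answer: 2 3 1

Derivation:
Op 1: fork(P0) -> P1. 2 ppages; refcounts: pp0:2 pp1:2
Op 2: read(P1, v1) -> 34. No state change.
Op 3: fork(P0) -> P2. 2 ppages; refcounts: pp0:3 pp1:3
Op 4: read(P0, v1) -> 34. No state change.
Op 5: write(P0, v0, 100). refcount(pp0)=3>1 -> COPY to pp2. 3 ppages; refcounts: pp0:2 pp1:3 pp2:1
Op 6: read(P1, v0) -> 47. No state change.
Op 7: write(P0, v0, 188). refcount(pp2)=1 -> write in place. 3 ppages; refcounts: pp0:2 pp1:3 pp2:1
Op 8: read(P2, v0) -> 47. No state change.
Op 9: read(P1, v1) -> 34. No state change.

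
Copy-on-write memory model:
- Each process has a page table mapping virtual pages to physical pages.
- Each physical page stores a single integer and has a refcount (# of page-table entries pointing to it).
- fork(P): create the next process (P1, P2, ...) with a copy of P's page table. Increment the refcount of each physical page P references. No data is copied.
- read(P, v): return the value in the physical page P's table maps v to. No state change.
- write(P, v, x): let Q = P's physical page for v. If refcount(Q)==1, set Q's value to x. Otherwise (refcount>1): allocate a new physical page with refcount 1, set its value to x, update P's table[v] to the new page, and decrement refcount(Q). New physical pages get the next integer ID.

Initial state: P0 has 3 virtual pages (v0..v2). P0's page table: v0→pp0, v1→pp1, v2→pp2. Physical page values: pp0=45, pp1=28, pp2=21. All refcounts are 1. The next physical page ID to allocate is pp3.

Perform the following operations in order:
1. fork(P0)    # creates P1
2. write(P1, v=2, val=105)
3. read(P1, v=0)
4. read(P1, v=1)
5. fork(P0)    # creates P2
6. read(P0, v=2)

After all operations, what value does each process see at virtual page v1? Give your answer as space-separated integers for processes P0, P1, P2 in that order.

Answer: 28 28 28

Derivation:
Op 1: fork(P0) -> P1. 3 ppages; refcounts: pp0:2 pp1:2 pp2:2
Op 2: write(P1, v2, 105). refcount(pp2)=2>1 -> COPY to pp3. 4 ppages; refcounts: pp0:2 pp1:2 pp2:1 pp3:1
Op 3: read(P1, v0) -> 45. No state change.
Op 4: read(P1, v1) -> 28. No state change.
Op 5: fork(P0) -> P2. 4 ppages; refcounts: pp0:3 pp1:3 pp2:2 pp3:1
Op 6: read(P0, v2) -> 21. No state change.
P0: v1 -> pp1 = 28
P1: v1 -> pp1 = 28
P2: v1 -> pp1 = 28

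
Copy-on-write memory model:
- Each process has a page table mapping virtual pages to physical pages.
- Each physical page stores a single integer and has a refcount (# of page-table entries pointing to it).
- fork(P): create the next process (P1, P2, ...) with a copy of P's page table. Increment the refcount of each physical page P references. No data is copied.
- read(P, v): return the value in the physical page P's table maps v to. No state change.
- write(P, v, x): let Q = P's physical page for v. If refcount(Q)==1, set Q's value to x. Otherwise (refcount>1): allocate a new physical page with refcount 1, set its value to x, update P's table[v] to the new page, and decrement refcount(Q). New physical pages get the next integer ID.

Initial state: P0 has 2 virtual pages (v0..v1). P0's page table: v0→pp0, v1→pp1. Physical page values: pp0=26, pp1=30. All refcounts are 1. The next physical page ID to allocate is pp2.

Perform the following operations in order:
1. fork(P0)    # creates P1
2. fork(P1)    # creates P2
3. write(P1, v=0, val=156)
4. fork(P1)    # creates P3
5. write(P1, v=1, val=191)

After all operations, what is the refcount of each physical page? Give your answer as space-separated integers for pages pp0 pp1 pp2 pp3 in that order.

Op 1: fork(P0) -> P1. 2 ppages; refcounts: pp0:2 pp1:2
Op 2: fork(P1) -> P2. 2 ppages; refcounts: pp0:3 pp1:3
Op 3: write(P1, v0, 156). refcount(pp0)=3>1 -> COPY to pp2. 3 ppages; refcounts: pp0:2 pp1:3 pp2:1
Op 4: fork(P1) -> P3. 3 ppages; refcounts: pp0:2 pp1:4 pp2:2
Op 5: write(P1, v1, 191). refcount(pp1)=4>1 -> COPY to pp3. 4 ppages; refcounts: pp0:2 pp1:3 pp2:2 pp3:1

Answer: 2 3 2 1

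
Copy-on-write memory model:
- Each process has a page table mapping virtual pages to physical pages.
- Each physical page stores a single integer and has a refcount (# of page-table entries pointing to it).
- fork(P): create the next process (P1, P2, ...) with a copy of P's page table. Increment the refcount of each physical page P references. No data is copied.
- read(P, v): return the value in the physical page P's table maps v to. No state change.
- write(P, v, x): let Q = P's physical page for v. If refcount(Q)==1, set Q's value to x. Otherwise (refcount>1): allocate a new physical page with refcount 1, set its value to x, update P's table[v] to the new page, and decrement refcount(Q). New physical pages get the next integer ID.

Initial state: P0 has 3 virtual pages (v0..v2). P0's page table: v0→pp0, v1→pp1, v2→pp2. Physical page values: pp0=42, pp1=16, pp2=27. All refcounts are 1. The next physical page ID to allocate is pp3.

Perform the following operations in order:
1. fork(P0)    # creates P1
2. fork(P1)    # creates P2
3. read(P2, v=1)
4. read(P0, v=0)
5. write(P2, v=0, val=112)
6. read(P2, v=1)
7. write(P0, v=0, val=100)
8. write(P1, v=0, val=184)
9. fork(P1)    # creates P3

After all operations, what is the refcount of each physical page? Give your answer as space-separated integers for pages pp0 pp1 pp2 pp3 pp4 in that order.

Op 1: fork(P0) -> P1. 3 ppages; refcounts: pp0:2 pp1:2 pp2:2
Op 2: fork(P1) -> P2. 3 ppages; refcounts: pp0:3 pp1:3 pp2:3
Op 3: read(P2, v1) -> 16. No state change.
Op 4: read(P0, v0) -> 42. No state change.
Op 5: write(P2, v0, 112). refcount(pp0)=3>1 -> COPY to pp3. 4 ppages; refcounts: pp0:2 pp1:3 pp2:3 pp3:1
Op 6: read(P2, v1) -> 16. No state change.
Op 7: write(P0, v0, 100). refcount(pp0)=2>1 -> COPY to pp4. 5 ppages; refcounts: pp0:1 pp1:3 pp2:3 pp3:1 pp4:1
Op 8: write(P1, v0, 184). refcount(pp0)=1 -> write in place. 5 ppages; refcounts: pp0:1 pp1:3 pp2:3 pp3:1 pp4:1
Op 9: fork(P1) -> P3. 5 ppages; refcounts: pp0:2 pp1:4 pp2:4 pp3:1 pp4:1

Answer: 2 4 4 1 1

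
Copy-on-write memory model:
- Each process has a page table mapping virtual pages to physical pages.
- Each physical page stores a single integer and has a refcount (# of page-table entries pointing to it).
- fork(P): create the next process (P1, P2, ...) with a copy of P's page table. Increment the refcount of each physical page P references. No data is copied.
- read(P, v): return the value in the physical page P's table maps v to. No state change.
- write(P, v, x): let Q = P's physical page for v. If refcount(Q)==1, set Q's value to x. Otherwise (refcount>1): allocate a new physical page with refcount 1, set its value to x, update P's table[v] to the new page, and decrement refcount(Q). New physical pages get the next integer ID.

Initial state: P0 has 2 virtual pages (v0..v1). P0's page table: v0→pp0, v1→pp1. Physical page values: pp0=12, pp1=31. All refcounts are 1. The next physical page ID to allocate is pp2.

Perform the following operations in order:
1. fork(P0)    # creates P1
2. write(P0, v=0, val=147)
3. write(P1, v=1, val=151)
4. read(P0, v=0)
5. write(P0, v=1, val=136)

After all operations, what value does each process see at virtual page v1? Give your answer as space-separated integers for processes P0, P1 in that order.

Op 1: fork(P0) -> P1. 2 ppages; refcounts: pp0:2 pp1:2
Op 2: write(P0, v0, 147). refcount(pp0)=2>1 -> COPY to pp2. 3 ppages; refcounts: pp0:1 pp1:2 pp2:1
Op 3: write(P1, v1, 151). refcount(pp1)=2>1 -> COPY to pp3. 4 ppages; refcounts: pp0:1 pp1:1 pp2:1 pp3:1
Op 4: read(P0, v0) -> 147. No state change.
Op 5: write(P0, v1, 136). refcount(pp1)=1 -> write in place. 4 ppages; refcounts: pp0:1 pp1:1 pp2:1 pp3:1
P0: v1 -> pp1 = 136
P1: v1 -> pp3 = 151

Answer: 136 151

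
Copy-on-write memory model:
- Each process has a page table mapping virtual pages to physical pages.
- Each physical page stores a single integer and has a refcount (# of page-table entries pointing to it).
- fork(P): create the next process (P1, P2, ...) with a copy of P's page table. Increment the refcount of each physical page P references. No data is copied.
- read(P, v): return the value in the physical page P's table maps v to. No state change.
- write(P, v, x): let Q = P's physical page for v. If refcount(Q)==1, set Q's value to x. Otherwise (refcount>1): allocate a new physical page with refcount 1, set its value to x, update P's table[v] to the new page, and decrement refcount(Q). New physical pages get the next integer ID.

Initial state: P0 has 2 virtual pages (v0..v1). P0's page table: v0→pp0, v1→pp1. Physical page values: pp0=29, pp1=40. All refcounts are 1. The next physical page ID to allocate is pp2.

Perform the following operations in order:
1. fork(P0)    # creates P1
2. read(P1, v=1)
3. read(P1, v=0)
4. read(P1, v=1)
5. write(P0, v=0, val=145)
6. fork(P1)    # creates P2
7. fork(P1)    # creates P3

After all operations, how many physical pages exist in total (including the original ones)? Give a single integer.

Op 1: fork(P0) -> P1. 2 ppages; refcounts: pp0:2 pp1:2
Op 2: read(P1, v1) -> 40. No state change.
Op 3: read(P1, v0) -> 29. No state change.
Op 4: read(P1, v1) -> 40. No state change.
Op 5: write(P0, v0, 145). refcount(pp0)=2>1 -> COPY to pp2. 3 ppages; refcounts: pp0:1 pp1:2 pp2:1
Op 6: fork(P1) -> P2. 3 ppages; refcounts: pp0:2 pp1:3 pp2:1
Op 7: fork(P1) -> P3. 3 ppages; refcounts: pp0:3 pp1:4 pp2:1

Answer: 3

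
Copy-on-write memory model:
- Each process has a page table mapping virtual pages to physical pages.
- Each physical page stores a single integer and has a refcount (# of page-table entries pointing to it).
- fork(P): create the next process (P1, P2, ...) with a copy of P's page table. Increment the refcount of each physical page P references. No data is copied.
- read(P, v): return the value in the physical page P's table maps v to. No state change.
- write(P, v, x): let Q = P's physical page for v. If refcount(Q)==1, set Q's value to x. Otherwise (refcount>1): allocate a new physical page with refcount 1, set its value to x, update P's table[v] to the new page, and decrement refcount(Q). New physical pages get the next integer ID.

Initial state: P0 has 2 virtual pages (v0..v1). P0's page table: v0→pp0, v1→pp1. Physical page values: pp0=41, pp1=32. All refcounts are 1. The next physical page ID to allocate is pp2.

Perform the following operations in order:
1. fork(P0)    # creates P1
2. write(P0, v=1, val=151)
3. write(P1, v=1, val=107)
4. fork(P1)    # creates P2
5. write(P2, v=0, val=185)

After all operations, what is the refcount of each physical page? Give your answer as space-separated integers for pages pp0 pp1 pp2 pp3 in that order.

Answer: 2 2 1 1

Derivation:
Op 1: fork(P0) -> P1. 2 ppages; refcounts: pp0:2 pp1:2
Op 2: write(P0, v1, 151). refcount(pp1)=2>1 -> COPY to pp2. 3 ppages; refcounts: pp0:2 pp1:1 pp2:1
Op 3: write(P1, v1, 107). refcount(pp1)=1 -> write in place. 3 ppages; refcounts: pp0:2 pp1:1 pp2:1
Op 4: fork(P1) -> P2. 3 ppages; refcounts: pp0:3 pp1:2 pp2:1
Op 5: write(P2, v0, 185). refcount(pp0)=3>1 -> COPY to pp3. 4 ppages; refcounts: pp0:2 pp1:2 pp2:1 pp3:1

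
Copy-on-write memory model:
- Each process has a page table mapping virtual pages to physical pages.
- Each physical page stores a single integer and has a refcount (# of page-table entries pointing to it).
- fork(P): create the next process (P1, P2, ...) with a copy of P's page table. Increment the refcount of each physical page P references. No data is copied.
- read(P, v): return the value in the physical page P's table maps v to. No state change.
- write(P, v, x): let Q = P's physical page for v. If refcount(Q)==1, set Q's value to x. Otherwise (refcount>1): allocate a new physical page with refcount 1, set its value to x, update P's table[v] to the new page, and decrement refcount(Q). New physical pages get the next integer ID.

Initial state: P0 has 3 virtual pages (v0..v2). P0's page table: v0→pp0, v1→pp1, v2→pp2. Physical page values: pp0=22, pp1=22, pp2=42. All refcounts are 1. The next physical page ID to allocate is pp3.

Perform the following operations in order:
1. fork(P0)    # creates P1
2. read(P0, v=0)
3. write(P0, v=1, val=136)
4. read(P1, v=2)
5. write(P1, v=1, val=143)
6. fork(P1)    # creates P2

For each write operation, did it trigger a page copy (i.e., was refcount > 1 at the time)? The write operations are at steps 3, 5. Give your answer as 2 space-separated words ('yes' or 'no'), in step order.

Op 1: fork(P0) -> P1. 3 ppages; refcounts: pp0:2 pp1:2 pp2:2
Op 2: read(P0, v0) -> 22. No state change.
Op 3: write(P0, v1, 136). refcount(pp1)=2>1 -> COPY to pp3. 4 ppages; refcounts: pp0:2 pp1:1 pp2:2 pp3:1
Op 4: read(P1, v2) -> 42. No state change.
Op 5: write(P1, v1, 143). refcount(pp1)=1 -> write in place. 4 ppages; refcounts: pp0:2 pp1:1 pp2:2 pp3:1
Op 6: fork(P1) -> P2. 4 ppages; refcounts: pp0:3 pp1:2 pp2:3 pp3:1

yes no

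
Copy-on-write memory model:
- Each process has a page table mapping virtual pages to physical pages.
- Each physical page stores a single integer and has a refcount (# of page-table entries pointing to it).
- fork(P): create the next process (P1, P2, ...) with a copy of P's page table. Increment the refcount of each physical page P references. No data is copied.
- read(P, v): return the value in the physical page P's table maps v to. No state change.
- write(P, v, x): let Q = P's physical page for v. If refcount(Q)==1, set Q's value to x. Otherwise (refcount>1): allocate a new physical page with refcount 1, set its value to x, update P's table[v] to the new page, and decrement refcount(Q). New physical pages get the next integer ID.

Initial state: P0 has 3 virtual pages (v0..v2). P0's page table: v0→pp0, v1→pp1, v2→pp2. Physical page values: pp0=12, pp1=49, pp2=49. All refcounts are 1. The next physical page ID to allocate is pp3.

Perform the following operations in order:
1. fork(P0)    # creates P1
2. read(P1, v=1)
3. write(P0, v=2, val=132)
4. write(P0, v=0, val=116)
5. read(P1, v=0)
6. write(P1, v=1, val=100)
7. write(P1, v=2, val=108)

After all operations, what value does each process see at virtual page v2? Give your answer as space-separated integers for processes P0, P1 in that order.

Op 1: fork(P0) -> P1. 3 ppages; refcounts: pp0:2 pp1:2 pp2:2
Op 2: read(P1, v1) -> 49. No state change.
Op 3: write(P0, v2, 132). refcount(pp2)=2>1 -> COPY to pp3. 4 ppages; refcounts: pp0:2 pp1:2 pp2:1 pp3:1
Op 4: write(P0, v0, 116). refcount(pp0)=2>1 -> COPY to pp4. 5 ppages; refcounts: pp0:1 pp1:2 pp2:1 pp3:1 pp4:1
Op 5: read(P1, v0) -> 12. No state change.
Op 6: write(P1, v1, 100). refcount(pp1)=2>1 -> COPY to pp5. 6 ppages; refcounts: pp0:1 pp1:1 pp2:1 pp3:1 pp4:1 pp5:1
Op 7: write(P1, v2, 108). refcount(pp2)=1 -> write in place. 6 ppages; refcounts: pp0:1 pp1:1 pp2:1 pp3:1 pp4:1 pp5:1
P0: v2 -> pp3 = 132
P1: v2 -> pp2 = 108

Answer: 132 108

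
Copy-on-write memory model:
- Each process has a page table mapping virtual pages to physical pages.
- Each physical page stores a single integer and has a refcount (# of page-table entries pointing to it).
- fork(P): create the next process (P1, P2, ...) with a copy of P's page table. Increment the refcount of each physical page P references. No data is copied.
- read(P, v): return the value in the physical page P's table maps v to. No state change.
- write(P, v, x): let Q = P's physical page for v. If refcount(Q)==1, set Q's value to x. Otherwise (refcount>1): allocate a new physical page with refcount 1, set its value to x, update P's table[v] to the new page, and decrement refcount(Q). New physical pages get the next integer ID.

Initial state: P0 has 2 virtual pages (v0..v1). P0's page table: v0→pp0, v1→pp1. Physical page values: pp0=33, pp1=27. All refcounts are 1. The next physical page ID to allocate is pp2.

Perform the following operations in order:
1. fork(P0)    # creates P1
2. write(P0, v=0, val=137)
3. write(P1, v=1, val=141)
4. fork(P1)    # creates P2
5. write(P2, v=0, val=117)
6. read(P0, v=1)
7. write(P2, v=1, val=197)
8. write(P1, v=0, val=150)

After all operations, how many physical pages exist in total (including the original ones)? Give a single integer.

Op 1: fork(P0) -> P1. 2 ppages; refcounts: pp0:2 pp1:2
Op 2: write(P0, v0, 137). refcount(pp0)=2>1 -> COPY to pp2. 3 ppages; refcounts: pp0:1 pp1:2 pp2:1
Op 3: write(P1, v1, 141). refcount(pp1)=2>1 -> COPY to pp3. 4 ppages; refcounts: pp0:1 pp1:1 pp2:1 pp3:1
Op 4: fork(P1) -> P2. 4 ppages; refcounts: pp0:2 pp1:1 pp2:1 pp3:2
Op 5: write(P2, v0, 117). refcount(pp0)=2>1 -> COPY to pp4. 5 ppages; refcounts: pp0:1 pp1:1 pp2:1 pp3:2 pp4:1
Op 6: read(P0, v1) -> 27. No state change.
Op 7: write(P2, v1, 197). refcount(pp3)=2>1 -> COPY to pp5. 6 ppages; refcounts: pp0:1 pp1:1 pp2:1 pp3:1 pp4:1 pp5:1
Op 8: write(P1, v0, 150). refcount(pp0)=1 -> write in place. 6 ppages; refcounts: pp0:1 pp1:1 pp2:1 pp3:1 pp4:1 pp5:1

Answer: 6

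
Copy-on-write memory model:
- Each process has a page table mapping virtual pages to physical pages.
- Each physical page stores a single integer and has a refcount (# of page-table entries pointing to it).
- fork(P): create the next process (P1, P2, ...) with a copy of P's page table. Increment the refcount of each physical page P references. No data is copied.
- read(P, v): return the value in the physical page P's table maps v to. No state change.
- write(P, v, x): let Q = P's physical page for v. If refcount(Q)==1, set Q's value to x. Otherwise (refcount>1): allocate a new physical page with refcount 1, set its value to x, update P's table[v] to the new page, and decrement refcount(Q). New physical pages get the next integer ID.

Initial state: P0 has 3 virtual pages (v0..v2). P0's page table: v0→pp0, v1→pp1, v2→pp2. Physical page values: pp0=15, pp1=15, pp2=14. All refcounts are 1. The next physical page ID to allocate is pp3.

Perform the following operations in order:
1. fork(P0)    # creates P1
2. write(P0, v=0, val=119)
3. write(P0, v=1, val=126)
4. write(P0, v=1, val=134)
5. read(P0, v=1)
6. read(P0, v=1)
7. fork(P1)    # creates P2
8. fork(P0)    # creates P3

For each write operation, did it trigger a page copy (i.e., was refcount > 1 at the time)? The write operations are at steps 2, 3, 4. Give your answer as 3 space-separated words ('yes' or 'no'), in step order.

Op 1: fork(P0) -> P1. 3 ppages; refcounts: pp0:2 pp1:2 pp2:2
Op 2: write(P0, v0, 119). refcount(pp0)=2>1 -> COPY to pp3. 4 ppages; refcounts: pp0:1 pp1:2 pp2:2 pp3:1
Op 3: write(P0, v1, 126). refcount(pp1)=2>1 -> COPY to pp4. 5 ppages; refcounts: pp0:1 pp1:1 pp2:2 pp3:1 pp4:1
Op 4: write(P0, v1, 134). refcount(pp4)=1 -> write in place. 5 ppages; refcounts: pp0:1 pp1:1 pp2:2 pp3:1 pp4:1
Op 5: read(P0, v1) -> 134. No state change.
Op 6: read(P0, v1) -> 134. No state change.
Op 7: fork(P1) -> P2. 5 ppages; refcounts: pp0:2 pp1:2 pp2:3 pp3:1 pp4:1
Op 8: fork(P0) -> P3. 5 ppages; refcounts: pp0:2 pp1:2 pp2:4 pp3:2 pp4:2

yes yes no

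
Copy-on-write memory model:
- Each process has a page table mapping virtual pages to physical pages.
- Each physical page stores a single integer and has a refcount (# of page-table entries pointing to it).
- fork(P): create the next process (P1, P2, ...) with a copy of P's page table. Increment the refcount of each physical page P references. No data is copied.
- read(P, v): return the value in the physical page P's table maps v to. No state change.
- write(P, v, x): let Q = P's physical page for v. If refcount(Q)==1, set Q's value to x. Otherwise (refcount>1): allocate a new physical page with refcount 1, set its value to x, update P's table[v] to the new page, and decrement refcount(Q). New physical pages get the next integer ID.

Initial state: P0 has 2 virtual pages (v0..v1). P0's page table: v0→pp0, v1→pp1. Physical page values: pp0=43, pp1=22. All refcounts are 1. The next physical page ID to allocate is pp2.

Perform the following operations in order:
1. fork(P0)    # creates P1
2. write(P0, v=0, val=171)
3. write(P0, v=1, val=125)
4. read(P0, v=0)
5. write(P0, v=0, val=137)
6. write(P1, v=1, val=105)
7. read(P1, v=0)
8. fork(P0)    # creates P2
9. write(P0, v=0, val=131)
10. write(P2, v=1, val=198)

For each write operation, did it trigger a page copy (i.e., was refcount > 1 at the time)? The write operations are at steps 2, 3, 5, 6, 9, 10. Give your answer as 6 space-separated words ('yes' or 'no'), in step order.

Op 1: fork(P0) -> P1. 2 ppages; refcounts: pp0:2 pp1:2
Op 2: write(P0, v0, 171). refcount(pp0)=2>1 -> COPY to pp2. 3 ppages; refcounts: pp0:1 pp1:2 pp2:1
Op 3: write(P0, v1, 125). refcount(pp1)=2>1 -> COPY to pp3. 4 ppages; refcounts: pp0:1 pp1:1 pp2:1 pp3:1
Op 4: read(P0, v0) -> 171. No state change.
Op 5: write(P0, v0, 137). refcount(pp2)=1 -> write in place. 4 ppages; refcounts: pp0:1 pp1:1 pp2:1 pp3:1
Op 6: write(P1, v1, 105). refcount(pp1)=1 -> write in place. 4 ppages; refcounts: pp0:1 pp1:1 pp2:1 pp3:1
Op 7: read(P1, v0) -> 43. No state change.
Op 8: fork(P0) -> P2. 4 ppages; refcounts: pp0:1 pp1:1 pp2:2 pp3:2
Op 9: write(P0, v0, 131). refcount(pp2)=2>1 -> COPY to pp4. 5 ppages; refcounts: pp0:1 pp1:1 pp2:1 pp3:2 pp4:1
Op 10: write(P2, v1, 198). refcount(pp3)=2>1 -> COPY to pp5. 6 ppages; refcounts: pp0:1 pp1:1 pp2:1 pp3:1 pp4:1 pp5:1

yes yes no no yes yes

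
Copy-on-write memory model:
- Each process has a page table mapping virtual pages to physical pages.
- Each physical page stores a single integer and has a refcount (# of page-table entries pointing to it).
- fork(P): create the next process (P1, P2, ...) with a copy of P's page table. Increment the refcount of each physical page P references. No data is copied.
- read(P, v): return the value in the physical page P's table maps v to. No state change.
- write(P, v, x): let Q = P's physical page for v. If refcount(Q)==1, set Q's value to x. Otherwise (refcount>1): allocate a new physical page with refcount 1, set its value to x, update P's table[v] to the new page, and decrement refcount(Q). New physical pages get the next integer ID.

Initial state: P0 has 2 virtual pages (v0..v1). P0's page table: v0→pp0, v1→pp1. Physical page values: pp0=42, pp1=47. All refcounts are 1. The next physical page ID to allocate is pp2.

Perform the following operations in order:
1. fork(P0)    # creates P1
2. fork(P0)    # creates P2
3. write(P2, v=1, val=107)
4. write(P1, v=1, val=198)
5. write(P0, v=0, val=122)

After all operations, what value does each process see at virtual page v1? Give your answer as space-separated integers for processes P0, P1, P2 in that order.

Op 1: fork(P0) -> P1. 2 ppages; refcounts: pp0:2 pp1:2
Op 2: fork(P0) -> P2. 2 ppages; refcounts: pp0:3 pp1:3
Op 3: write(P2, v1, 107). refcount(pp1)=3>1 -> COPY to pp2. 3 ppages; refcounts: pp0:3 pp1:2 pp2:1
Op 4: write(P1, v1, 198). refcount(pp1)=2>1 -> COPY to pp3. 4 ppages; refcounts: pp0:3 pp1:1 pp2:1 pp3:1
Op 5: write(P0, v0, 122). refcount(pp0)=3>1 -> COPY to pp4. 5 ppages; refcounts: pp0:2 pp1:1 pp2:1 pp3:1 pp4:1
P0: v1 -> pp1 = 47
P1: v1 -> pp3 = 198
P2: v1 -> pp2 = 107

Answer: 47 198 107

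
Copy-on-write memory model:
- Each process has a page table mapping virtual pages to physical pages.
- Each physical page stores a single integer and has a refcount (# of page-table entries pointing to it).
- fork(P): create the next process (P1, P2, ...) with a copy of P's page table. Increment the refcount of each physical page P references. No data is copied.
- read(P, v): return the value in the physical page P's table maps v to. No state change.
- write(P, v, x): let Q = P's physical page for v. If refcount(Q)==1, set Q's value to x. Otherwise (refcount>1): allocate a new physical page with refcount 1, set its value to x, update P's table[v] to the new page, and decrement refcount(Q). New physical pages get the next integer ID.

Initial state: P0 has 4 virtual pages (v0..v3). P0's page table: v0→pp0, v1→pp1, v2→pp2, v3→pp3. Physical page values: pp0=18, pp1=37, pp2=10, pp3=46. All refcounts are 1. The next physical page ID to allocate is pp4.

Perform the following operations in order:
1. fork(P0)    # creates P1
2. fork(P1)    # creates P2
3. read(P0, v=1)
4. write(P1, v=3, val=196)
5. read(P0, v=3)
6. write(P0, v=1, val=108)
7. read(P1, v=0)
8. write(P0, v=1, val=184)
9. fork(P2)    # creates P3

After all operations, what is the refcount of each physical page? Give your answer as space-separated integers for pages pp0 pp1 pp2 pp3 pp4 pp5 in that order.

Answer: 4 3 4 3 1 1

Derivation:
Op 1: fork(P0) -> P1. 4 ppages; refcounts: pp0:2 pp1:2 pp2:2 pp3:2
Op 2: fork(P1) -> P2. 4 ppages; refcounts: pp0:3 pp1:3 pp2:3 pp3:3
Op 3: read(P0, v1) -> 37. No state change.
Op 4: write(P1, v3, 196). refcount(pp3)=3>1 -> COPY to pp4. 5 ppages; refcounts: pp0:3 pp1:3 pp2:3 pp3:2 pp4:1
Op 5: read(P0, v3) -> 46. No state change.
Op 6: write(P0, v1, 108). refcount(pp1)=3>1 -> COPY to pp5. 6 ppages; refcounts: pp0:3 pp1:2 pp2:3 pp3:2 pp4:1 pp5:1
Op 7: read(P1, v0) -> 18. No state change.
Op 8: write(P0, v1, 184). refcount(pp5)=1 -> write in place. 6 ppages; refcounts: pp0:3 pp1:2 pp2:3 pp3:2 pp4:1 pp5:1
Op 9: fork(P2) -> P3. 6 ppages; refcounts: pp0:4 pp1:3 pp2:4 pp3:3 pp4:1 pp5:1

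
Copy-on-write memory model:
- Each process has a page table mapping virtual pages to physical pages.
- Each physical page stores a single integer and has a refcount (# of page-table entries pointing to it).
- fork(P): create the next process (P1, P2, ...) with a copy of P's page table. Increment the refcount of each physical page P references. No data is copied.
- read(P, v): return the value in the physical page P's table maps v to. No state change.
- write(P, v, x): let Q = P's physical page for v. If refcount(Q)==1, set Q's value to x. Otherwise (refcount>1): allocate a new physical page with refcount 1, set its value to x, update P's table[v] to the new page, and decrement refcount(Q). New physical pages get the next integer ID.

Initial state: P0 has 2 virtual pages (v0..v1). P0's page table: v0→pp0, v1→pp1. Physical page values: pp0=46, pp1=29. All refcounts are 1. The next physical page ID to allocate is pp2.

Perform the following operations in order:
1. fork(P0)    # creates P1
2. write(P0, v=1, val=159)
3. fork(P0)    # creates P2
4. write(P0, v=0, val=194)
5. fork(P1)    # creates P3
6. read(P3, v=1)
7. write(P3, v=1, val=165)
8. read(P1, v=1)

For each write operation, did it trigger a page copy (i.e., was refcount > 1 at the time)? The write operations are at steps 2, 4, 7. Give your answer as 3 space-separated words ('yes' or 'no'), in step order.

Op 1: fork(P0) -> P1. 2 ppages; refcounts: pp0:2 pp1:2
Op 2: write(P0, v1, 159). refcount(pp1)=2>1 -> COPY to pp2. 3 ppages; refcounts: pp0:2 pp1:1 pp2:1
Op 3: fork(P0) -> P2. 3 ppages; refcounts: pp0:3 pp1:1 pp2:2
Op 4: write(P0, v0, 194). refcount(pp0)=3>1 -> COPY to pp3. 4 ppages; refcounts: pp0:2 pp1:1 pp2:2 pp3:1
Op 5: fork(P1) -> P3. 4 ppages; refcounts: pp0:3 pp1:2 pp2:2 pp3:1
Op 6: read(P3, v1) -> 29. No state change.
Op 7: write(P3, v1, 165). refcount(pp1)=2>1 -> COPY to pp4. 5 ppages; refcounts: pp0:3 pp1:1 pp2:2 pp3:1 pp4:1
Op 8: read(P1, v1) -> 29. No state change.

yes yes yes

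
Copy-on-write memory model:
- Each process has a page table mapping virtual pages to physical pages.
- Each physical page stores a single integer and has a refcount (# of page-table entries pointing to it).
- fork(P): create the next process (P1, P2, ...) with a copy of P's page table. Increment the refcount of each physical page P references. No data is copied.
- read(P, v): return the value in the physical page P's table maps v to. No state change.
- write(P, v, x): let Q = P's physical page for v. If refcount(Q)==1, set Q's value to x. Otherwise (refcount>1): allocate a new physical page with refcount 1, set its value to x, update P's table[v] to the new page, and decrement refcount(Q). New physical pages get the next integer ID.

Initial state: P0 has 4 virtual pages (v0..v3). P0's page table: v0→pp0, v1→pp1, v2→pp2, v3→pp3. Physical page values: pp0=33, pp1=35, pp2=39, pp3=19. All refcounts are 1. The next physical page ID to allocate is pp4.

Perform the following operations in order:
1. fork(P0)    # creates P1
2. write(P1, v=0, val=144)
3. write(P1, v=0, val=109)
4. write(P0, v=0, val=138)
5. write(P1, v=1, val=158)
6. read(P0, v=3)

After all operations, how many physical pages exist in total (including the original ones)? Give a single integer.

Op 1: fork(P0) -> P1. 4 ppages; refcounts: pp0:2 pp1:2 pp2:2 pp3:2
Op 2: write(P1, v0, 144). refcount(pp0)=2>1 -> COPY to pp4. 5 ppages; refcounts: pp0:1 pp1:2 pp2:2 pp3:2 pp4:1
Op 3: write(P1, v0, 109). refcount(pp4)=1 -> write in place. 5 ppages; refcounts: pp0:1 pp1:2 pp2:2 pp3:2 pp4:1
Op 4: write(P0, v0, 138). refcount(pp0)=1 -> write in place. 5 ppages; refcounts: pp0:1 pp1:2 pp2:2 pp3:2 pp4:1
Op 5: write(P1, v1, 158). refcount(pp1)=2>1 -> COPY to pp5. 6 ppages; refcounts: pp0:1 pp1:1 pp2:2 pp3:2 pp4:1 pp5:1
Op 6: read(P0, v3) -> 19. No state change.

Answer: 6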